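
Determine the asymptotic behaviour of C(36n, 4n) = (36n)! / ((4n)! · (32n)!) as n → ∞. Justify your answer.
C(36n, 4n) ~ (387420489/16777216)^(4n) · sqrt(9/(16π·4n))

Write N = 4n. Apply Stirling to each factorial:
  (9N)! ~ sqrt(2π·9N) · (9N/e)^(9N),
  N! ~ sqrt(2π N) · (N/e)^N,
  (8N)! ~ sqrt(2π·8N) · (8N/e)^(8N).
The exponential factors combine to (9N)^(9N) / (N^N · (8N)^(8N)) = 9^(9N)/8^(8N) = (9^9/8^8)^N = (387420489/16777216)^N.
The square-root prefactors combine to sqrt(2π·9N) / (sqrt(2π N)·sqrt(2π·8N)) = sqrt(9 / (2π·8·N)) = sqrt(9/(16π·4n)).
Substituting N = 4n: C(36n, 4n) ~ (387420489/16777216)^(4n) · sqrt(9/(16π·4n)).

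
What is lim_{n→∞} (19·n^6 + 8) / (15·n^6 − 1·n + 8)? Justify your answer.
lim = 19/15

For large n the leading n^6 terms dominate both numerator and denominator. Dividing top and bottom by n^6, every other term tends to 0, leaving 19/15.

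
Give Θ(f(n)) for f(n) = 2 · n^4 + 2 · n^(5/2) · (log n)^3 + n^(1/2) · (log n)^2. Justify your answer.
f(n) ∈ Θ(n^4)

Compare the terms by growth order. For large n, n^a · (log n)^b dominates n^a' · (log n)^b' iff a > a', or (a = a' and b > b'). Ranking the 3 terms shows the dominant one is 2 · n^4. Hence f(n) ∈ Θ(n^4).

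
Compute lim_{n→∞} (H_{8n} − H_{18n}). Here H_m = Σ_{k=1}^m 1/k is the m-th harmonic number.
lim = ln(8/18) = ln(4/9)

Euler-Maclaurin gives H_m = ln m + γ + 1/(2m) + O(1/m^2). The γ and O(1/m) terms cancel in the difference:
  H_{8n} − H_{18n} = ln(8n) − ln(18n) + O(1/n) = ln(8/18) + O(1/n).
Hence the limit is ln(8/18) = ln(4/9).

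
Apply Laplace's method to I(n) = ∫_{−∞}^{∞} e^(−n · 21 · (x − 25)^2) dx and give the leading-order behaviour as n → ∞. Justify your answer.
I(n) = sqrt(π/(21n))

Here φ(x) = 21 · (x − 25)^2 has its unique minimum at x* = 25 with φ(x*) = 0 and φ''(x*) = 42. Laplace's method gives
  I(n) ~ e^(−n φ(x*)) · sqrt(2π / (n · φ''(x*))) = sqrt(2π / (42n)) = sqrt(π/(21n)).
This is exact: substituting u = (x − 25)·sqrt(21n) gives I(n) = (1/sqrt(21n)) ∫_{−∞}^{∞} e^(−u^2) du = sqrt(π/(21n)).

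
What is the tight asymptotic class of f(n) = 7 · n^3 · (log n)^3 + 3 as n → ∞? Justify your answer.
f(n) ∈ Θ(n^3 · (log n)^3)

Compare the terms by growth order. For large n, n^a · (log n)^b dominates n^a' · (log n)^b' iff a > a', or (a = a' and b > b'). Ranking the 2 terms shows the dominant one is 7 · n^3 · (log n)^3. Hence f(n) ∈ Θ(n^3 · (log n)^3).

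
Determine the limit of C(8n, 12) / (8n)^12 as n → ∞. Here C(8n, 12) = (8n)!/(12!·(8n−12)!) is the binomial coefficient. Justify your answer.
lim = 1/12! = 1/479001600

With N = 8n → ∞: C(N, 12) / N^12 = [N(N−1)…(N−11)] / (12! · N^12) = (1/12!) · 1 · (1 − 1/(8n)) · … · (1 − 11/(8n)). Each factor → 1 as N → ∞, so the limit is 1/12! = 1/479001600.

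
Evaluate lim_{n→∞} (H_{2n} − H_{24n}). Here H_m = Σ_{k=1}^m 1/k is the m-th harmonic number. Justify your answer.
lim = ln(2/24) = −ln 12

Euler-Maclaurin gives H_m = ln m + γ + 1/(2m) + O(1/m^2). The γ and O(1/m) terms cancel in the difference:
  H_{2n} − H_{24n} = ln(2n) − ln(24n) + O(1/n) = ln(2/24) + O(1/n).
Hence the limit is ln(2/24) = −ln 12.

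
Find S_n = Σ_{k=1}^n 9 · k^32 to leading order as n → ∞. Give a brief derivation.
S_n ~ 3 · n^33 / 11

By integral comparison (Euler-Maclaurin), Σ_{k=1}^n 9 · k^32 = 9 · ∫_0^n x^32 dx + O(n^32) = 9 · n^33/33 = 3 · n^33 / 11 + O(n^32). (Equivalently, Faulhaber's formula gives the same leading term.)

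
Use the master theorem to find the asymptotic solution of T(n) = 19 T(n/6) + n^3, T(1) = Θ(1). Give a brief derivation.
T(n) = Θ(n^3)

log_6 19 ≈ 1.643. f(n) = n^3 dominates n^(log_6 19) since 3 > 1.643, and the regularity condition a·f(n/b) = 19·(n/6)^3 = (19/216)·n^3 ≤ c·f(n) holds with c = 19/216 ≈ 0.088 < 1. So this is Case 3: T(n) = Θ(f(n)) = Θ(n^3).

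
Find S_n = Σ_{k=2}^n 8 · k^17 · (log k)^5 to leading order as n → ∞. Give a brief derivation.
S_n ~ 4 · n^18 · (log n)^5 / 9

By integral comparison, S_n = ∫_1^n 8 · x^17 · (log x)^5 dx + O(n^17 · (log n)^5). For the integral, the leading term of ∫_1^n x^17 (log x)^5 dx is n^18/18 · (log n)^5 (by repeated integration by parts; each step lowers the log-exponent and produces a relatively O(1/log n) correction). Hence S_n ~ 4 · n^18 · (log n)^5 / 9.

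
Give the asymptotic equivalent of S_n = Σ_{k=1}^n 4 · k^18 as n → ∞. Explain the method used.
S_n ~ 4 · n^19 / 19

By integral comparison (Euler-Maclaurin), Σ_{k=1}^n 4 · k^18 = 4 · ∫_0^n x^18 dx + O(n^18) = 4 · n^19/19 + O(n^18). (Equivalently, Faulhaber's formula gives the same leading term.)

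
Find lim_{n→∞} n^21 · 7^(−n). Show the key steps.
lim = 0

Exponentials with base > 1 dominate every fixed polynomial: for any fixed c, n^c / 7^n → 0 as n → ∞ (e.g. by the ratio test, or by writing 7^n = e^(n ln 7) and noting e^(n ln 7) / n^c → ∞). Hence n^21 · 7^(−n) = n^21 / 7^n → 0.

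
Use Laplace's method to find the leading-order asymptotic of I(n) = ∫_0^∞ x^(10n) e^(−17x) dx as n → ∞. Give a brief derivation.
I(n) ~ (sqrt(2π·10n) / 17) · (10n/(17e))^(10n)

Write the integrand as exp(10n ln x − 17x) and set f(x) = 10n ln x − 17x. Then f'(x) = 10n/x − 17 = 0 at x* = 10n/17, and f''(x*) = −10n/x*^2 = −17^2/(10n). Laplace's method (interior maximum) gives
  I(n) ~ e^(f(x*)) · sqrt(2π / |f''(x*)|)
        = exp(10n ln(10n/17) − 10n) · sqrt(2π · 10n / 17^2)
        = (10n/17)^(10n) e^(−10n) · sqrt(2π·10n) / 17
        = (sqrt(2π·10n) / 17) · (10n/(17e))^(10n).
This matches Γ(10n+1)/17^(10n+1) with Stirling applied to Γ.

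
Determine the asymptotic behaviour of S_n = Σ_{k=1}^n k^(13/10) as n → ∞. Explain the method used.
S_n ~ (10/23) · n^(23/10)

Integral comparison: Σ_{k=1}^n k^(13/10) = ∫_0^n x^(13/10) dx + O(n^(13/10)). The integral is n^(1 + 13/10) / (1 + 13/10) = n^((13+10)/10) / ((13+10)/10) = (10/23) · n^(23/10).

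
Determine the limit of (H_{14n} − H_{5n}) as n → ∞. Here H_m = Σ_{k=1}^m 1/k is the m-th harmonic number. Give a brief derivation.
lim = ln(14/5)

Euler-Maclaurin gives H_m = ln m + γ + 1/(2m) + O(1/m^2). The γ and O(1/m) terms cancel in the difference:
  H_{14n} − H_{5n} = ln(14n) − ln(5n) + O(1/n) = ln(14/5) + O(1/n).
Hence the limit is ln(14/5).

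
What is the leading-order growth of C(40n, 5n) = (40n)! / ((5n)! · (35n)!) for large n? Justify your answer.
C(40n, 5n) ~ (16777216/823543)^(5n) · sqrt(4/(7π·5n))

Write N = 5n. Apply Stirling to each factorial:
  (8N)! ~ sqrt(2π·8N) · (8N/e)^(8N),
  N! ~ sqrt(2π N) · (N/e)^N,
  (7N)! ~ sqrt(2π·7N) · (7N/e)^(7N).
The exponential factors combine to (8N)^(8N) / (N^N · (7N)^(7N)) = 8^(8N)/7^(7N) = (8^8/7^7)^N = (16777216/823543)^N.
The square-root prefactors combine to sqrt(2π·8N) / (sqrt(2π N)·sqrt(2π·7N)) = sqrt(8 / (2π·7·N)) = sqrt(4/(7π·5n)).
Substituting N = 5n: C(40n, 5n) ~ (16777216/823543)^(5n) · sqrt(4/(7π·5n)).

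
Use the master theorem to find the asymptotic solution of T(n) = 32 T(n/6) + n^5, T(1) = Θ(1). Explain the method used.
T(n) = Θ(n^5)

log_6 32 ≈ 1.934. f(n) = n^5 dominates n^(log_6 32) since 5 > 1.934, and the regularity condition a·f(n/b) = 32·(n/6)^5 = (32/7776)·n^5 ≤ c·f(n) holds with c = 32/7776 ≈ 0.00412 < 1. So this is Case 3: T(n) = Θ(f(n)) = Θ(n^5).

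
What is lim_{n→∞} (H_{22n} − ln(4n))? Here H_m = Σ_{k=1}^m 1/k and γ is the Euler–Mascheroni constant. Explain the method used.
lim = ln(11/2) + γ

By Euler-Maclaurin, H_m = ln m + γ + O(1/m). So
  H_{22n} − ln(4n) = ln(22n) + γ − ln(4n) + O(1/n)
                       = ln(22/4) + γ + O(1/n).
Hence the limit is ln(22/4) + γ (= ln(11/2)).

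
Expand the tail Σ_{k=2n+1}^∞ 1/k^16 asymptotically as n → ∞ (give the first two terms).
Σ_{k>2n} 1/k^16 = 1/(15 · (2n)^15) − 1/(2 · (2n)^16) + O(1/(2n)^17)

Compare to the integral: ∫_{2n}^∞ x^(−16) dx = [−x^(−15)/15]_{2n}^∞ = 1/((16−1)·(2n)^15). The Euler-Maclaurin correction adds −f(2n)/2 = −1/(2·(2n)^16). Euler-Maclaurin then gives
  Σ_{k>2n} 1/k^16 = ∫_{2n}^∞ dx/x^16 − 1/(2·(2n)^16) + O(1/(2n)^17).
(Equivalently this is ζ(16) − Σ_{k≤2n} 1/k^16.)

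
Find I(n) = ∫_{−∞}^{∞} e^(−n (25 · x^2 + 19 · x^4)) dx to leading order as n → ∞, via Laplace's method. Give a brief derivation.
I(n) ~ sqrt(π/(25n))

φ(x) = 25 · x^2 + 19 · x^4 has its unique global minimum at x* = 0 (since φ'(x) = 50x + 76x^3 = 0 only at x = 0 for real x with both coefficients positive, and φ → ∞ as |x| → ∞). At x* = 0, φ(0) = 0 and φ''(0) = 50. Laplace's method then gives
  I(n) ~ sqrt(2π / (n · φ''(0))) · e^(−n φ(0)) = sqrt(2π / (50n)) = sqrt(π/(25n)).
The 19 · x^4 term contributes only at subleading order (an O(1/n) relative correction).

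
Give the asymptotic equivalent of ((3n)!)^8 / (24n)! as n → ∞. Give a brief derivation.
((3n)!)^8/(24n)! ~ ((2π·3n)^(7/2) / sqrt(8)) · 8^(−8·3n)  →  0

Write N = 3n. Stirling: N! ~ sqrt(2π N)(N/e)^N and (8N)! ~ sqrt(2π·8N)·(8N/e)^(8N).
  (N!)^8/(8N)! ~ (2π N)^(8/2) (N/e)^(8N) / [sqrt(2π·8N) (8N/e)^(8N)]
     = (2π N)^(8/2) / sqrt(2π·8N) · (N/(8N))^(8N)
     = (2π N)^((8−1)/2) / sqrt(8) · 8^(−8N).
Since 8^8 > 1, the factor 8^(−8N) decays exponentially, so the ratio → 0. Substituting N = 3n gives the stated form.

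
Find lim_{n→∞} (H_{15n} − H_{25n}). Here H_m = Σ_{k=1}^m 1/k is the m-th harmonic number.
lim = ln(15/25) = ln(3/5)

Euler-Maclaurin gives H_m = ln m + γ + 1/(2m) + O(1/m^2). The γ and O(1/m) terms cancel in the difference:
  H_{15n} − H_{25n} = ln(15n) − ln(25n) + O(1/n) = ln(15/25) + O(1/n).
Hence the limit is ln(15/25) = ln(3/5).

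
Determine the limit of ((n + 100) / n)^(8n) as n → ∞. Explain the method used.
lim = e^800

Rewrite as (1 + 100/n)^(8n). By the standard limit (1 + x/n)^n → e^x, we have (1 + 100/n)^n → e^100, and raising to the 8th power gives e^800.
More precisely, ln[(1 + 100/n)^(8n)] = 8n · ln(1 + 100/n) = 8n · (100/n + O(1/n^2)) = 800 + O(1/n) → 800.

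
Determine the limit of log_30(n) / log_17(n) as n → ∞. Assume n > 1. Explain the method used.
lim = ln(17) / ln(30) = log_30(17)

Change of base: log_30(n) = ln n / ln 30 and log_17(n) = ln n / ln 17. The ratio is (ln n / ln 30) · (ln 17 / ln n) = ln 17 / ln 30, a constant independent of n. So the limit is ln 17 / ln 30 = log_30(17).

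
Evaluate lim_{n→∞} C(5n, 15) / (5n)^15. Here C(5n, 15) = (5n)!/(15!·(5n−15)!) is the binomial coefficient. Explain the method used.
lim = 1/15! = 1/1307674368000

With N = 5n → ∞: C(N, 15) / N^15 = [N(N−1)…(N−14)] / (15! · N^15) = (1/15!) · 1 · (1 − 1/(5n)) · … · (1 − 14/(5n)). Each factor → 1 as N → ∞, so the limit is 1/15! = 1/1307674368000.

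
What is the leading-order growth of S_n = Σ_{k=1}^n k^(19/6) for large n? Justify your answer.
S_n ~ (6/25) · n^(25/6)

Integral comparison: Σ_{k=1}^n k^(19/6) = ∫_0^n x^(19/6) dx + O(n^(19/6)). The integral is n^(1 + 19/6) / (1 + 19/6) = n^((19+6)/6) / ((19+6)/6) = (6/25) · n^(25/6).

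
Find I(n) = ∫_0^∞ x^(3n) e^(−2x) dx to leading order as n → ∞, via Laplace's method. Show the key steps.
I(n) ~ (sqrt(2π·3n) / 2) · (3n/(2e))^(3n)

Write the integrand as exp(3n ln x − 2x) and set f(x) = 3n ln x − 2x. Then f'(x) = 3n/x − 2 = 0 at x* = 3n/2, and f''(x*) = −3n/x*^2 = −2^2/(3n). Laplace's method (interior maximum) gives
  I(n) ~ e^(f(x*)) · sqrt(2π / |f''(x*)|)
        = exp(3n ln(3n/2) − 3n) · sqrt(2π · 3n / 2^2)
        = (3n/2)^(3n) e^(−3n) · sqrt(2π·3n) / 2
        = (sqrt(2π·3n) / 2) · (3n/(2e))^(3n).
This matches Γ(3n+1)/2^(3n+1) with Stirling applied to Γ.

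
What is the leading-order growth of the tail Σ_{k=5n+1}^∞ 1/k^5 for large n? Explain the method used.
Σ_{k>5n} 1/k^5 ~ 1/(4 · (5n)^4)

Compare to the integral: ∫_{5n}^∞ x^(−5) dx = [−x^(−4)/4]_{5n}^∞ = 1/((5−1)·(5n)^4). Euler-Maclaurin then gives
  Σ_{k>5n} 1/k^5 = ∫_{5n}^∞ dx/x^5 − 1/(2·(5n)^5) + O(1/(5n)^6).
(Equivalently this is ζ(5) − Σ_{k≤5n} 1/k^5.)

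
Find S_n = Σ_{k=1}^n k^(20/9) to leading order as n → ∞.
S_n ~ (9/29) · n^(29/9)

Integral comparison: Σ_{k=1}^n k^(20/9) = ∫_0^n x^(20/9) dx + O(n^(20/9)). The integral is n^(1 + 20/9) / (1 + 20/9) = n^((20+9)/9) / ((20+9)/9) = (9/29) · n^(29/9).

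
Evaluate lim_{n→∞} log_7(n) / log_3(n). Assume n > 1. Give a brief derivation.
lim = ln(3) / ln(7) = log_7(3)

Change of base: log_7(n) = ln n / ln 7 and log_3(n) = ln n / ln 3. The ratio is (ln n / ln 7) · (ln 3 / ln n) = ln 3 / ln 7, a constant independent of n. So the limit is ln 3 / ln 7 = log_7(3).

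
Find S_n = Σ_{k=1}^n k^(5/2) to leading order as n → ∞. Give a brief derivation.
S_n ~ (2/7) · n^(7/2)

Integral comparison: Σ_{k=1}^n k^(5/2) = ∫_0^n x^(5/2) dx + O(n^(5/2)). The integral is n^(1 + 5/2) / (1 + 5/2) = n^((5+2)/2) / ((5+2)/2) = (2/7) · n^(7/2).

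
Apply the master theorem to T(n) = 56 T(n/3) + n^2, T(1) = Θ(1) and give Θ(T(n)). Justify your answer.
T(n) = Θ(n^(log_3 56))

Master theorem: compare f(n) = n^2 to n^(log_3 56) where log_3 56 ≈ 3.664. Since 2 < log_3 56, we have f(n) = O(n^(log_3 56 − ε)) for some ε > 0 — Case 1. Hence T(n) = Θ(n^(log_3 56)).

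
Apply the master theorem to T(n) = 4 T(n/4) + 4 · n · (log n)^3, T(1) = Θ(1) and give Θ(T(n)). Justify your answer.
T(n) = Θ(n · (log n)^4)

Here log_4 4 = 1 and f(n) = 4 · n · (log n)^3 = Θ(n^(log_4 4) · (log n)^3). This is the extended Case 2 of the master theorem (f matches the critical exponent up to log factors), giving T(n) = Θ(n^(log_4 4) · (log n)^(3+1)) = Θ(n · (log n)^4).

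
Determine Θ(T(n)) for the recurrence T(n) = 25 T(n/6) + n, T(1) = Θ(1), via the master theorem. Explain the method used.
T(n) = Θ(n^(log_6 25))

Master theorem: compare f(n) = n to n^(log_6 25) where log_6 25 ≈ 1.796. Since 1 < log_6 25, we have f(n) = O(n^(log_6 25 − ε)) for some ε > 0 — Case 1. Hence T(n) = Θ(n^(log_6 25)).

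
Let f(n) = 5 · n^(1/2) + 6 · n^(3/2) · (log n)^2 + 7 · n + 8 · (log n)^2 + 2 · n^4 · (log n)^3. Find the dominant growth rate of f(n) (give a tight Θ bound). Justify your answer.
f(n) ∈ Θ(n^4 · (log n)^3)

Compare the terms by growth order. For large n, n^a · (log n)^b dominates n^a' · (log n)^b' iff a > a', or (a = a' and b > b'). Ranking the 5 terms shows the dominant one is 2 · n^4 · (log n)^3. Hence f(n) ∈ Θ(n^4 · (log n)^3).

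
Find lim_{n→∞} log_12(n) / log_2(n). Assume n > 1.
lim = ln(2) / ln(12) = log_12(2)

Change of base: log_12(n) = ln n / ln 12 and log_2(n) = ln n / ln 2. The ratio is (ln n / ln 12) · (ln 2 / ln n) = ln 2 / ln 12, a constant independent of n. So the limit is ln 2 / ln 12 = log_12(2).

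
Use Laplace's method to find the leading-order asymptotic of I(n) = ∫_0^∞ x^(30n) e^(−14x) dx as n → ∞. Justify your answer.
I(n) ~ (sqrt(2π·30n) / 14) · (30n/(14e))^(30n)

Write the integrand as exp(30n ln x − 14x) and set f(x) = 30n ln x − 14x. Then f'(x) = 30n/x − 14 = 0 at x* = 30n/14, and f''(x*) = −30n/x*^2 = −14^2/(30n). Laplace's method (interior maximum) gives
  I(n) ~ e^(f(x*)) · sqrt(2π / |f''(x*)|)
        = exp(30n ln(30n/14) − 30n) · sqrt(2π · 30n / 14^2)
        = (30n/14)^(30n) e^(−30n) · sqrt(2π·30n) / 14
        = (sqrt(2π·30n) / 14) · (30n/(14e))^(30n).
This matches Γ(30n+1)/14^(30n+1) with Stirling applied to Γ.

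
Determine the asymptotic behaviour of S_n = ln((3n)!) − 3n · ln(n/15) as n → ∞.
S_n ~ 3n · (ln 45 − 1) + O(ln n)

Stirling: ln((3n)!) = 3n ln(3n) − 3n + O(ln n).
  S_n = 3n ln(3n) − 3n − 3n ln(n/15) + O(ln n)
      = 3n ln(3n) − 3n ln n + 3n ln 15 − 3n + O(ln n)
      = 3n ln 3 + 3n ln 15 − 3n + O(ln n)
      = 3n (ln 45 − 1) + O(ln n).
Numerically ln(45) − 1 ≈ 2.8067.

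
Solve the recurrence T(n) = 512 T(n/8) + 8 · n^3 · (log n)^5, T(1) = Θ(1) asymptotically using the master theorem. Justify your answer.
T(n) = Θ(n^3 · (log n)^6)

Here log_8 512 = 3 and f(n) = 8 · n^3 · (log n)^5 = Θ(n^(log_8 512) · (log n)^5). This is the extended Case 2 of the master theorem (f matches the critical exponent up to log factors), giving T(n) = Θ(n^(log_8 512) · (log n)^(5+1)) = Θ(n^3 · (log n)^6).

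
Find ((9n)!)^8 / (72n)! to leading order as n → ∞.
((9n)!)^8/(72n)! ~ ((2π·9n)^(7/2) / sqrt(8)) · 8^(−8·9n)  →  0

Write N = 9n. Stirling: N! ~ sqrt(2π N)(N/e)^N and (8N)! ~ sqrt(2π·8N)·(8N/e)^(8N).
  (N!)^8/(8N)! ~ (2π N)^(8/2) (N/e)^(8N) / [sqrt(2π·8N) (8N/e)^(8N)]
     = (2π N)^(8/2) / sqrt(2π·8N) · (N/(8N))^(8N)
     = (2π N)^((8−1)/2) / sqrt(8) · 8^(−8N).
Since 8^8 > 1, the factor 8^(−8N) decays exponentially, so the ratio → 0. Substituting N = 9n gives the stated form.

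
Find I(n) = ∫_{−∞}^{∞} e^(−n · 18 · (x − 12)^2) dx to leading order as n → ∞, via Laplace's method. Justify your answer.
I(n) = sqrt(π/(18n))

Here φ(x) = 18 · (x − 12)^2 has its unique minimum at x* = 12 with φ(x*) = 0 and φ''(x*) = 36. Laplace's method gives
  I(n) ~ e^(−n φ(x*)) · sqrt(2π / (n · φ''(x*))) = sqrt(2π / (36n)) = sqrt(π/(18n)).
This is exact: substituting u = (x − 12)·sqrt(18n) gives I(n) = (1/sqrt(18n)) ∫_{−∞}^{∞} e^(−u^2) du = sqrt(π/(18n)).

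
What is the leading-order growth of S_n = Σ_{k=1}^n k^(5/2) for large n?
S_n ~ (2/7) · n^(7/2)

Integral comparison: Σ_{k=1}^n k^(5/2) = ∫_0^n x^(5/2) dx + O(n^(5/2)). The integral is n^(1 + 5/2) / (1 + 5/2) = n^((5+2)/2) / ((5+2)/2) = (2/7) · n^(7/2).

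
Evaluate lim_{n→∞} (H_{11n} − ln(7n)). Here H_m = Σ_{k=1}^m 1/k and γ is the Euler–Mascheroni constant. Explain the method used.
lim = ln(11/7) + γ

By Euler-Maclaurin, H_m = ln m + γ + O(1/m). So
  H_{11n} − ln(7n) = ln(11n) + γ − ln(7n) + O(1/n)
                       = ln(11/7) + γ + O(1/n).
Hence the limit is ln(11/7) + γ.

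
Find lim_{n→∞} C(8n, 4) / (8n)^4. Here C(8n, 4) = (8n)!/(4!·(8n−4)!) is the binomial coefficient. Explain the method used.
lim = 1/4! = 1/24

With N = 8n → ∞: C(N, 4) / N^4 = [N(N−1)…(N−3)] / (4! · N^4) = (1/4!) · 1 · (1 − 1/(8n)) · (1 − 2/(8n)) · (1 − 3/(8n)). Each factor → 1 as N → ∞, so the limit is 1/4! = 1/24.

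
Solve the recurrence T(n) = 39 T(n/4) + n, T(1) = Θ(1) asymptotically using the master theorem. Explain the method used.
T(n) = Θ(n^(log_4 39))

Master theorem: compare f(n) = n to n^(log_4 39) where log_4 39 ≈ 2.643. Since 1 < log_4 39, we have f(n) = O(n^(log_4 39 − ε)) for some ε > 0 — Case 1. Hence T(n) = Θ(n^(log_4 39)).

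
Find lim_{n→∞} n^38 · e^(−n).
lim = 0

Exponentials with base > 1 dominate every fixed polynomial: for any fixed c, n^c / e^n → 0 as n → ∞ (e.g. by the ratio test, or since e^n grows faster than any power of n). Hence n^38 · e^(−n) = n^38 / e^n → 0.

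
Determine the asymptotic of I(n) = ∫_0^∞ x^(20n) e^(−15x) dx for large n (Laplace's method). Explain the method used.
I(n) ~ (sqrt(2π·20n) / 15) · (20n/(15e))^(20n)

Write the integrand as exp(20n ln x − 15x) and set f(x) = 20n ln x − 15x. Then f'(x) = 20n/x − 15 = 0 at x* = 20n/15, and f''(x*) = −20n/x*^2 = −15^2/(20n). Laplace's method (interior maximum) gives
  I(n) ~ e^(f(x*)) · sqrt(2π / |f''(x*)|)
        = exp(20n ln(20n/15) − 20n) · sqrt(2π · 20n / 15^2)
        = (20n/15)^(20n) e^(−20n) · sqrt(2π·20n) / 15
        = (sqrt(2π·20n) / 15) · (20n/(15e))^(20n).
This matches Γ(20n+1)/15^(20n+1) with Stirling applied to Γ.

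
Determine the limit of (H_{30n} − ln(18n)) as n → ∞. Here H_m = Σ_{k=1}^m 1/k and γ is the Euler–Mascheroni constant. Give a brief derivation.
lim = ln(5/3) + γ

By Euler-Maclaurin, H_m = ln m + γ + O(1/m). So
  H_{30n} − ln(18n) = ln(30n) + γ − ln(18n) + O(1/n)
                       = ln(30/18) + γ + O(1/n).
Hence the limit is ln(30/18) + γ (= ln(5/3)).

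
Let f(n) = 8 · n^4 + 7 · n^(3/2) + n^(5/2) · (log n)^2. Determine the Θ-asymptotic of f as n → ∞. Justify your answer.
f(n) ∈ Θ(n^4)

Compare the terms by growth order. For large n, n^a · (log n)^b dominates n^a' · (log n)^b' iff a > a', or (a = a' and b > b'). Ranking the 3 terms shows the dominant one is 8 · n^4. Hence f(n) ∈ Θ(n^4).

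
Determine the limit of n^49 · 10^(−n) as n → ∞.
lim = 0

Exponentials with base > 1 dominate every fixed polynomial: for any fixed c, n^c / 10^n → 0 as n → ∞ (e.g. by the ratio test, or by writing 10^n = e^(n ln 10) and noting e^(n ln 10) / n^c → ∞). Hence n^49 · 10^(−n) = n^49 / 10^n → 0.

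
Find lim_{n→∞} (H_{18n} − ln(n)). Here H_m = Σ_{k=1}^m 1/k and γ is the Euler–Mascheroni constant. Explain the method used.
lim = ln 18 + γ

By Euler-Maclaurin, H_m = ln m + γ + O(1/m). So
  H_{18n} − ln(n) = ln(18n) + γ − ln(n) + O(1/n)
                       = ln(18/1) + γ + O(1/n).
Hence the limit is ln(18/1) + γ.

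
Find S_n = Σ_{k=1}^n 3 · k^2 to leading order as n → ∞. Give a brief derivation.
S_n ~ n^3

By integral comparison (Euler-Maclaurin), Σ_{k=1}^n 3 · k^2 = 3 · ∫_0^n x^2 dx + O(n^2) = 3 · n^3/3 = n^3 + O(n^2). (Equivalently, Faulhaber's formula gives the same leading term.)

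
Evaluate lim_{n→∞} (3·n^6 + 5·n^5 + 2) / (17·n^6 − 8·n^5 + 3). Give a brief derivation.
lim = 3/17

For large n the leading n^6 terms dominate both numerator and denominator. Dividing top and bottom by n^6, every other term tends to 0, leaving 3/17.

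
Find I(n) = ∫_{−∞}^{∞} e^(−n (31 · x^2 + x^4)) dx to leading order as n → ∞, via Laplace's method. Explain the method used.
I(n) ~ sqrt(π/(31n))

φ(x) = 31 · x^2 + x^4 has its unique global minimum at x* = 0 (since φ'(x) = 62x + 4x^3 = 0 only at x = 0 for real x with both coefficients positive, and φ → ∞ as |x| → ∞). At x* = 0, φ(0) = 0 and φ''(0) = 62. Laplace's method then gives
  I(n) ~ sqrt(2π / (n · φ''(0))) · e^(−n φ(0)) = sqrt(2π / (62n)) = sqrt(π/(31n)).
The x^4 term contributes only at subleading order (an O(1/n) relative correction).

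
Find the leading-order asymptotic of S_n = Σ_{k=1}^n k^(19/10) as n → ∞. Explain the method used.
S_n ~ (10/29) · n^(29/10)

Integral comparison: Σ_{k=1}^n k^(19/10) = ∫_0^n x^(19/10) dx + O(n^(19/10)). The integral is n^(1 + 19/10) / (1 + 19/10) = n^((19+10)/10) / ((19+10)/10) = (10/29) · n^(29/10).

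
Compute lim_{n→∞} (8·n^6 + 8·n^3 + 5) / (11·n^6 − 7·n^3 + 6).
lim = 8/11

For large n the leading n^6 terms dominate both numerator and denominator. Dividing top and bottom by n^6, every other term tends to 0, leaving 8/11.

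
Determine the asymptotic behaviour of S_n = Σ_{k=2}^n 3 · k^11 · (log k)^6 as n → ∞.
S_n ~ n^12 · (log n)^6 / 4

By integral comparison, S_n = ∫_1^n 3 · x^11 · (log x)^6 dx + O(n^11 · (log n)^6). For the integral, the leading term of ∫_1^n x^11 (log x)^6 dx is n^12/12 · (log n)^6 (by repeated integration by parts; each step lowers the log-exponent and produces a relatively O(1/log n) correction). Hence S_n ~ n^12 · (log n)^6 / 4.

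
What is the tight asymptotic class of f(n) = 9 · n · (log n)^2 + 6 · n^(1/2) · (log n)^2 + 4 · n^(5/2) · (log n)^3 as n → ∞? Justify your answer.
f(n) ∈ Θ(n^(5/2) · (log n)^3)

Compare the terms by growth order. For large n, n^a · (log n)^b dominates n^a' · (log n)^b' iff a > a', or (a = a' and b > b'). Ranking the 3 terms shows the dominant one is 4 · n^(5/2) · (log n)^3. Hence f(n) ∈ Θ(n^(5/2) · (log n)^3).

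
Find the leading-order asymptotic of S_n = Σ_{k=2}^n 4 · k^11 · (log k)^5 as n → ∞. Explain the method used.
S_n ~ n^12 · (log n)^5 / 3

By integral comparison, S_n = ∫_1^n 4 · x^11 · (log x)^5 dx + O(n^11 · (log n)^5). For the integral, the leading term of ∫_1^n x^11 (log x)^5 dx is n^12/12 · (log n)^5 (by repeated integration by parts; each step lowers the log-exponent and produces a relatively O(1/log n) correction). Hence S_n ~ n^12 · (log n)^5 / 3.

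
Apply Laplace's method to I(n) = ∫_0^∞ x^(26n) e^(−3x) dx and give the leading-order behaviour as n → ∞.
I(n) ~ (sqrt(2π·26n) / 3) · (26n/(3e))^(26n)

Write the integrand as exp(26n ln x − 3x) and set f(x) = 26n ln x − 3x. Then f'(x) = 26n/x − 3 = 0 at x* = 26n/3, and f''(x*) = −26n/x*^2 = −3^2/(26n). Laplace's method (interior maximum) gives
  I(n) ~ e^(f(x*)) · sqrt(2π / |f''(x*)|)
        = exp(26n ln(26n/3) − 26n) · sqrt(2π · 26n / 3^2)
        = (26n/3)^(26n) e^(−26n) · sqrt(2π·26n) / 3
        = (sqrt(2π·26n) / 3) · (26n/(3e))^(26n).
This matches Γ(26n+1)/3^(26n+1) with Stirling applied to Γ.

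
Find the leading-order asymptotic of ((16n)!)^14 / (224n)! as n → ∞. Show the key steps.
((16n)!)^14/(224n)! ~ ((2π·16n)^(13/2) / sqrt(14)) · 14^(−14·16n)  →  0

Write N = 16n. Stirling: N! ~ sqrt(2π N)(N/e)^N and (14N)! ~ sqrt(2π·14N)·(14N/e)^(14N).
  (N!)^14/(14N)! ~ (2π N)^(14/2) (N/e)^(14N) / [sqrt(2π·14N) (14N/e)^(14N)]
     = (2π N)^(14/2) / sqrt(2π·14N) · (N/(14N))^(14N)
     = (2π N)^((14−1)/2) / sqrt(14) · 14^(−14N).
Since 14^14 > 1, the factor 14^(−14N) decays exponentially, so the ratio → 0. Substituting N = 16n gives the stated form.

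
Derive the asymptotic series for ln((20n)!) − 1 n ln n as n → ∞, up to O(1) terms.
ln((20n)!) − 1 n ln n = 19 n ln n + 20(ln 20 − 1) n + (1/2) ln(2π·20n) + O(1/n)

Stirling: ln((20n)!) = 20n ln(20n) − 20n + (1/2) ln(2π·20n) + O(1/n).
Expand 20n ln(20n) = 20n (ln n + ln 20) = 20n ln n + 20n ln 20.
Subtract 1n ln n: leading term is (20 − 1) n ln n = 19 n ln n. The next term is 20n ln 20 − 20n = 20(ln 20 − 1) n. Then the (1/2) ln(2π·20n) correction.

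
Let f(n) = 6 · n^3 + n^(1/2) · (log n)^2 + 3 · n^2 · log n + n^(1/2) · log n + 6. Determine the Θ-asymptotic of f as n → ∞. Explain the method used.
f(n) ∈ Θ(n^3)

Compare the terms by growth order. For large n, n^a · (log n)^b dominates n^a' · (log n)^b' iff a > a', or (a = a' and b > b'). Ranking the 5 terms shows the dominant one is 6 · n^3. Hence f(n) ∈ Θ(n^3).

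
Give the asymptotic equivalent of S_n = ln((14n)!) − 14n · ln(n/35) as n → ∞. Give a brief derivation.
S_n ~ 14n · (ln 490 − 1) + O(ln n)

Stirling: ln((14n)!) = 14n ln(14n) − 14n + O(ln n).
  S_n = 14n ln(14n) − 14n − 14n ln(n/35) + O(ln n)
      = 14n ln(14n) − 14n ln n + 14n ln 35 − 14n + O(ln n)
      = 14n ln 14 + 14n ln 35 − 14n + O(ln n)
      = 14n (ln 490 − 1) + O(ln n).
Numerically ln(490) − 1 ≈ 5.1944.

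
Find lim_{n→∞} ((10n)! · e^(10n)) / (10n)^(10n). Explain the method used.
lim = ∞

Stirling: (10n)! ~ sqrt(2π·10n) · (10n/e)^(10n). Hence
  (10n)! · e^(10n) / (10n)^(10n) ~ sqrt(2π·10n) = sqrt(2π·10) · sqrt(n) → ∞.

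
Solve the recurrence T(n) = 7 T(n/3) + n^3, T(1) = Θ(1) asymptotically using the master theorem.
T(n) = Θ(n^3)

log_3 7 ≈ 1.771. f(n) = n^3 dominates n^(log_3 7) since 3 > 1.771, and the regularity condition a·f(n/b) = 7·(n/3)^3 = (7/27)·n^3 ≤ c·f(n) holds with c = 7/27 ≈ 0.259 < 1. So this is Case 3: T(n) = Θ(f(n)) = Θ(n^3).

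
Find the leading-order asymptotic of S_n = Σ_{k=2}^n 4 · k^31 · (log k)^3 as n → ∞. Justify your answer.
S_n ~ n^32 · (log n)^3 / 8

By integral comparison, S_n = ∫_1^n 4 · x^31 · (log x)^3 dx + O(n^31 · (log n)^3). For the integral, the leading term of ∫_1^n x^31 (log x)^3 dx is n^32/32 · (log n)^3 (by repeated integration by parts; each step lowers the log-exponent and produces a relatively O(1/log n) correction). Hence S_n ~ n^32 · (log n)^3 / 8.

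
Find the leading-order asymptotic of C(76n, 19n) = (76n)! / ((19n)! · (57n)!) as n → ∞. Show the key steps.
C(76n, 19n) ~ (256/27)^(19n) · sqrt(2/(3π·19n))

Write N = 19n. Apply Stirling to each factorial:
  (4N)! ~ sqrt(2π·4N) · (4N/e)^(4N),
  N! ~ sqrt(2π N) · (N/e)^N,
  (3N)! ~ sqrt(2π·3N) · (3N/e)^(3N).
The exponential factors combine to (4N)^(4N) / (N^N · (3N)^(3N)) = 4^(4N)/3^(3N) = (4^4/3^3)^N = (256/27)^N.
The square-root prefactors combine to sqrt(2π·4N) / (sqrt(2π N)·sqrt(2π·3N)) = sqrt(4 / (2π·3·N)) = sqrt(2/(3π·19n)).
Substituting N = 19n: C(76n, 19n) ~ (256/27)^(19n) · sqrt(2/(3π·19n)).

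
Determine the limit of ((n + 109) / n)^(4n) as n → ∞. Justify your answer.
lim = e^436

Rewrite as (1 + 109/n)^(4n). By the standard limit (1 + x/n)^n → e^x, we have (1 + 109/n)^n → e^109, and raising to the 4th power gives e^436.
More precisely, ln[(1 + 109/n)^(4n)] = 4n · ln(1 + 109/n) = 4n · (109/n + O(1/n^2)) = 436 + O(1/n) → 436.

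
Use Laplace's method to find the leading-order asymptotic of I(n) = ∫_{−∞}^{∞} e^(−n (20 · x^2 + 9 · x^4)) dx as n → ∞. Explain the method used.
I(n) ~ sqrt(π/(20n))

φ(x) = 20 · x^2 + 9 · x^4 has its unique global minimum at x* = 0 (since φ'(x) = 40x + 36x^3 = 0 only at x = 0 for real x with both coefficients positive, and φ → ∞ as |x| → ∞). At x* = 0, φ(0) = 0 and φ''(0) = 40. Laplace's method then gives
  I(n) ~ sqrt(2π / (n · φ''(0))) · e^(−n φ(0)) = sqrt(2π / (40n)) = sqrt(π/(20n)).
The 9 · x^4 term contributes only at subleading order (an O(1/n) relative correction).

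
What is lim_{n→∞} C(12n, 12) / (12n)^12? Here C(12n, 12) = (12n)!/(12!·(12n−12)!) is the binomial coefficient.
lim = 1/12! = 1/479001600

With N = 12n → ∞: C(N, 12) / N^12 = [N(N−1)…(N−11)] / (12! · N^12) = (1/12!) · 1 · (1 − 1/(12n)) · … · (1 − 11/(12n)). Each factor → 1 as N → ∞, so the limit is 1/12! = 1/479001600.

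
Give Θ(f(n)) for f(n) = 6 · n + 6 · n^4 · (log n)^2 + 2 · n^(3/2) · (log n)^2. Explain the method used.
f(n) ∈ Θ(n^4 · (log n)^2)

Compare the terms by growth order. For large n, n^a · (log n)^b dominates n^a' · (log n)^b' iff a > a', or (a = a' and b > b'). Ranking the 3 terms shows the dominant one is 6 · n^4 · (log n)^2. Hence f(n) ∈ Θ(n^4 · (log n)^2).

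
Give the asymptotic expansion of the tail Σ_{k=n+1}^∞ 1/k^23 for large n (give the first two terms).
Σ_{k>n} 1/k^23 = 1/(22 · n^22) − 1/(2 · n^23) + O(1/n^24)

Compare to the integral: ∫_{n}^∞ x^(−23) dx = [−x^(−22)/22]_{n}^∞ = 1/((23−1)·n^22). The Euler-Maclaurin correction adds −f(n)/2 = −1/(2·n^23). Euler-Maclaurin then gives
  Σ_{k>n} 1/k^23 = ∫_{n}^∞ dx/x^23 − 1/(2·n^23) + O(1/n^24).
(Equivalently this is ζ(23) − Σ_{k≤n} 1/k^23.)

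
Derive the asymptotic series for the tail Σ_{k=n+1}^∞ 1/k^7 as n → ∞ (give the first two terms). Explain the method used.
Σ_{k>n} 1/k^7 = 1/(6 · n^6) − 1/(2 · n^7) + O(1/n^8)

Compare to the integral: ∫_{n}^∞ x^(−7) dx = [−x^(−6)/6]_{n}^∞ = 1/((7−1)·n^6). The Euler-Maclaurin correction adds −f(n)/2 = −1/(2·n^7). Euler-Maclaurin then gives
  Σ_{k>n} 1/k^7 = ∫_{n}^∞ dx/x^7 − 1/(2·n^7) + O(1/n^8).
(Equivalently this is ζ(7) − Σ_{k≤n} 1/k^7.)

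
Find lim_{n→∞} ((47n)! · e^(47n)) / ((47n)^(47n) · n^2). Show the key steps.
lim = 0

Stirling: (47n)! ~ sqrt(2π·47n) · (47n/e)^(47n). Hence
  (47n)! · e^(47n) / (47n)^(47n) ~ sqrt(2π·47n).
Dividing by n^2: sqrt(2π·47n) / n^2 = sqrt(2π·47) · n^((1−4)/2), so the expression behaves like sqrt(2π·47) · n^((1−4)/2) → 0.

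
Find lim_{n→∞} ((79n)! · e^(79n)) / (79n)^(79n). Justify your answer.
lim = ∞

Stirling: (79n)! ~ sqrt(2π·79n) · (79n/e)^(79n). Hence
  (79n)! · e^(79n) / (79n)^(79n) ~ sqrt(2π·79n) = sqrt(2π·79) · sqrt(n) → ∞.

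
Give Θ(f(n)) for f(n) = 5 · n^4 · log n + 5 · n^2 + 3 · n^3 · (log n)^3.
f(n) ∈ Θ(n^4 · log n)

Compare the terms by growth order. For large n, n^a · (log n)^b dominates n^a' · (log n)^b' iff a > a', or (a = a' and b > b'). Ranking the 3 terms shows the dominant one is 5 · n^4 · log n. Hence f(n) ∈ Θ(n^4 · log n).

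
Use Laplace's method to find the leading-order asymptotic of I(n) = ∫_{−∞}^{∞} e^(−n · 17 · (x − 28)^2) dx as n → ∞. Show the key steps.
I(n) = sqrt(π/(17n))

Here φ(x) = 17 · (x − 28)^2 has its unique minimum at x* = 28 with φ(x*) = 0 and φ''(x*) = 34. Laplace's method gives
  I(n) ~ e^(−n φ(x*)) · sqrt(2π / (n · φ''(x*))) = sqrt(2π / (34n)) = sqrt(π/(17n)).
This is exact: substituting u = (x − 28)·sqrt(17n) gives I(n) = (1/sqrt(17n)) ∫_{−∞}^{∞} e^(−u^2) du = sqrt(π/(17n)).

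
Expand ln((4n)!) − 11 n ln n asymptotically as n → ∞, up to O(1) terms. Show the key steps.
ln((4n)!) − 11 n ln n = −7 n ln n + 4(ln 4 − 1) n + (1/2) ln(2π·4n) + O(1/n)

Stirling: ln((4n)!) = 4n ln(4n) − 4n + (1/2) ln(2π·4n) + O(1/n).
Expand 4n ln(4n) = 4n (ln n + ln 4) = 4n ln n + 4n ln 4.
Subtract 11n ln n: leading term is (4 − 11) n ln n = −7 n ln n. The next term is 4n ln 4 − 4n = 4(ln 4 − 1) n. Then the (1/2) ln(2π·4n) correction.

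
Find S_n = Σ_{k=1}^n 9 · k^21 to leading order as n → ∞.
S_n ~ 9 · n^22 / 22

By integral comparison (Euler-Maclaurin), Σ_{k=1}^n 9 · k^21 = 9 · ∫_0^n x^21 dx + O(n^21) = 9 · n^22/22 + O(n^21). (Equivalently, Faulhaber's formula gives the same leading term.)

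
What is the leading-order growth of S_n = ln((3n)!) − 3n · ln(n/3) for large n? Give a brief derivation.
S_n ~ 3n · (ln 9 − 1) + O(ln n)

Stirling: ln((3n)!) = 3n ln(3n) − 3n + O(ln n).
  S_n = 3n ln(3n) − 3n − 3n ln(n/3) + O(ln n)
      = 3n ln(3n) − 3n ln n + 3n ln 3 − 3n + O(ln n)
      = 3n ln 3 + 3n ln 3 − 3n + O(ln n)
      = 3n (ln 9 − 1) + O(ln n).
Numerically ln(9) − 1 ≈ 1.1972.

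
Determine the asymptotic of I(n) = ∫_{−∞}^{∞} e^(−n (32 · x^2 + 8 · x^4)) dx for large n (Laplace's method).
I(n) ~ sqrt(π/(32n))

φ(x) = 32 · x^2 + 8 · x^4 has its unique global minimum at x* = 0 (since φ'(x) = 64x + 32x^3 = 0 only at x = 0 for real x with both coefficients positive, and φ → ∞ as |x| → ∞). At x* = 0, φ(0) = 0 and φ''(0) = 64. Laplace's method then gives
  I(n) ~ sqrt(2π / (n · φ''(0))) · e^(−n φ(0)) = sqrt(2π / (64n)) = sqrt(π/(32n)).
The 8 · x^4 term contributes only at subleading order (an O(1/n) relative correction).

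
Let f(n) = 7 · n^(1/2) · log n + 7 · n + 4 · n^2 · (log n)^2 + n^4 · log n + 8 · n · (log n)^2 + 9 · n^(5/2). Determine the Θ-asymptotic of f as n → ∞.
f(n) ∈ Θ(n^4 · log n)

Compare the terms by growth order. For large n, n^a · (log n)^b dominates n^a' · (log n)^b' iff a > a', or (a = a' and b > b'). Ranking the 6 terms shows the dominant one is n^4 · log n. Hence f(n) ∈ Θ(n^4 · log n).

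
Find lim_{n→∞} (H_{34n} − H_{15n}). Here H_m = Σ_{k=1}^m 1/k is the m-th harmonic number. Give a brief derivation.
lim = ln(34/15)

Euler-Maclaurin gives H_m = ln m + γ + 1/(2m) + O(1/m^2). The γ and O(1/m) terms cancel in the difference:
  H_{34n} − H_{15n} = ln(34n) − ln(15n) + O(1/n) = ln(34/15) + O(1/n).
Hence the limit is ln(34/15).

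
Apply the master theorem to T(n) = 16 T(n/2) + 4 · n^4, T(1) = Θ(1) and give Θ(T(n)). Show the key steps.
T(n) = Θ(n^4 log n)

log_2 16 = 4, and f(n) = 4 · n^4 = Θ(n^(log_2 16)). This is Case 2 of the master theorem: T(n) = Θ(f(n) · log n) = Θ(n^4 log n).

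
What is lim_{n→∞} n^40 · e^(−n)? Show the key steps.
lim = 0

Exponentials with base > 1 dominate every fixed polynomial: for any fixed c, n^c / e^n → 0 as n → ∞ (e.g. by the ratio test, or since e^n grows faster than any power of n). Hence n^40 · e^(−n) = n^40 / e^n → 0.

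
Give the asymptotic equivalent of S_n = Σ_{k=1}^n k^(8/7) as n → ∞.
S_n ~ (7/15) · n^(15/7)

Integral comparison: Σ_{k=1}^n k^(8/7) = ∫_0^n x^(8/7) dx + O(n^(8/7)). The integral is n^(1 + 8/7) / (1 + 8/7) = n^((8+7)/7) / ((8+7)/7) = (7/15) · n^(15/7).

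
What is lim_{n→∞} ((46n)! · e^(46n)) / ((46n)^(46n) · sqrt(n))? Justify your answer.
lim = sqrt(2π·46)

Stirling: (46n)! ~ sqrt(2π·46n) · (46n/e)^(46n). Hence
  (46n)! · e^(46n) / (46n)^(46n) ~ sqrt(2π·46n).
Dividing by sqrt(n): sqrt(2π·46n) / sqrt(n) = sqrt(2π·46) · n^((1−1)/2), so the limit is sqrt(2π·46).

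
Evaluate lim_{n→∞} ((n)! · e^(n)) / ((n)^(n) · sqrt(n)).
lim = sqrt(2π)

Stirling: (n)! ~ sqrt(2π·n) · (n/e)^(n). Hence
  (n)! · e^(n) / (n)^(n) ~ sqrt(2π·n).
Dividing by sqrt(n): sqrt(2π·n) / sqrt(n) = sqrt(2π) · n^((1−1)/2), so the limit is sqrt(2π).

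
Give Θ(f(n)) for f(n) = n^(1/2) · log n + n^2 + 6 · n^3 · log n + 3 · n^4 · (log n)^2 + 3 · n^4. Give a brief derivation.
f(n) ∈ Θ(n^4 · (log n)^2)

Compare the terms by growth order. For large n, n^a · (log n)^b dominates n^a' · (log n)^b' iff a > a', or (a = a' and b > b'). Ranking the 5 terms shows the dominant one is 3 · n^4 · (log n)^2. Hence f(n) ∈ Θ(n^4 · (log n)^2).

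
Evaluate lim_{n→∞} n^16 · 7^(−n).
lim = 0

Exponentials with base > 1 dominate every fixed polynomial: for any fixed c, n^c / 7^n → 0 as n → ∞ (e.g. by the ratio test, or by writing 7^n = e^(n ln 7) and noting e^(n ln 7) / n^c → ∞). Hence n^16 · 7^(−n) = n^16 / 7^n → 0.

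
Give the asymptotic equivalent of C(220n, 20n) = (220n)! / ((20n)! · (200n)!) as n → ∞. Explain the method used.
C(220n, 20n) ~ (285311670611/10000000000)^(20n) · sqrt(11/(20π·20n))

Write N = 20n. Apply Stirling to each factorial:
  (11N)! ~ sqrt(2π·11N) · (11N/e)^(11N),
  N! ~ sqrt(2π N) · (N/e)^N,
  (10N)! ~ sqrt(2π·10N) · (10N/e)^(10N).
The exponential factors combine to (11N)^(11N) / (N^N · (10N)^(10N)) = 11^(11N)/10^(10N) = (11^11/10^10)^N = (285311670611/10000000000)^N.
The square-root prefactors combine to sqrt(2π·11N) / (sqrt(2π N)·sqrt(2π·10N)) = sqrt(11 / (2π·10·N)) = sqrt(11/(20π·20n)).
Substituting N = 20n: C(220n, 20n) ~ (285311670611/10000000000)^(20n) · sqrt(11/(20π·20n)).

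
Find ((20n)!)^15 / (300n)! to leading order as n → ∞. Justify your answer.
((20n)!)^15/(300n)! ~ ((2π·20n)^(14/2) / sqrt(15)) · 15^(−15·20n)  →  0

Write N = 20n. Stirling: N! ~ sqrt(2π N)(N/e)^N and (15N)! ~ sqrt(2π·15N)·(15N/e)^(15N).
  (N!)^15/(15N)! ~ (2π N)^(15/2) (N/e)^(15N) / [sqrt(2π·15N) (15N/e)^(15N)]
     = (2π N)^(15/2) / sqrt(2π·15N) · (N/(15N))^(15N)
     = (2π N)^((15−1)/2) / sqrt(15) · 15^(−15N).
Since 15^15 > 1, the factor 15^(−15N) decays exponentially, so the ratio → 0. Substituting N = 20n gives the stated form.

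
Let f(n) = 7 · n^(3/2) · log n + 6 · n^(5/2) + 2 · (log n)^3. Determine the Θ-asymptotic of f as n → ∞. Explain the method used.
f(n) ∈ Θ(n^(5/2))

Compare the terms by growth order. For large n, n^a · (log n)^b dominates n^a' · (log n)^b' iff a > a', or (a = a' and b > b'). Ranking the 3 terms shows the dominant one is 6 · n^(5/2). Hence f(n) ∈ Θ(n^(5/2)).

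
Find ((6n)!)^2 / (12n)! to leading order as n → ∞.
((6n)!)^2/(12n)! ~ ((2π·6n)^(1/2) / sqrt(2)) · 2^(−2·6n)  →  0

Write N = 6n. Stirling: N! ~ sqrt(2π N)(N/e)^N and (2N)! ~ sqrt(2π·2N)·(2N/e)^(2N).
  (N!)^2/(2N)! ~ (2π N)^(2/2) (N/e)^(2N) / [sqrt(2π·2N) (2N/e)^(2N)]
     = (2π N)^(2/2) / sqrt(2π·2N) · (N/(2N))^(2N)
     = (2π N)^((2−1)/2) / sqrt(2) · 2^(−2N).
Since 2^2 > 1, the factor 2^(−2N) decays exponentially, so the ratio → 0. Substituting N = 6n gives the stated form.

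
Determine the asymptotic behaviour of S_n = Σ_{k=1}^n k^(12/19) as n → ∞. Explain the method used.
S_n ~ (19/31) · n^(31/19)

Integral comparison: Σ_{k=1}^n k^(12/19) = ∫_0^n x^(12/19) dx + O(n^(12/19)). The integral is n^(1 + 12/19) / (1 + 12/19) = n^((12+19)/19) / ((12+19)/19) = (19/31) · n^(31/19).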